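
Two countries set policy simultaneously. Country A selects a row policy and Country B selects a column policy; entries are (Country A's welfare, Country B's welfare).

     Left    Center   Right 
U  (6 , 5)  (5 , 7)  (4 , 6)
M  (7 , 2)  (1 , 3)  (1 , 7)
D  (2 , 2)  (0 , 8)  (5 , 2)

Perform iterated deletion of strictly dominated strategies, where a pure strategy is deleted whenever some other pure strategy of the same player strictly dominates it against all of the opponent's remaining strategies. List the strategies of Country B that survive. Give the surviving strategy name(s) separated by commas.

For Country B, Center strictly dominates Left on the remaining rows (U: 7>5, M: 3>2, D: 8>2); eliminate Left.
For Country A, U strictly dominates M on the remaining columns (Center: 5>1, Right: 4>1); eliminate M.
Column Right is eliminated: Center beats it against every remaining row (U: 7>6, D: 8>2).
For Country A, U strictly dominates D on the remaining columns (Center: 5>0); eliminate D.
Among the remaining strategies, none is strictly dominated by another pure strategy of the same player, so the elimination stops.
Surviving strategies — Country A: {U}; Country B: {Center}.

Center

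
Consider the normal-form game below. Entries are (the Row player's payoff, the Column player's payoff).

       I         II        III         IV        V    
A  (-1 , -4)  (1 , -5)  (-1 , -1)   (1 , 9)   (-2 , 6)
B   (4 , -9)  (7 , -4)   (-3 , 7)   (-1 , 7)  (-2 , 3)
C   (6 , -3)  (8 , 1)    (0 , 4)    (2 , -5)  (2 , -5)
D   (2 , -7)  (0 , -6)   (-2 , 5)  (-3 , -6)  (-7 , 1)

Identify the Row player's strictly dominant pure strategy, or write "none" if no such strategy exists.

C vs A: I: 6>-1, II: 8>1, III: 0>-1, IV: 2>1, V: 2>-2.
C vs B: I: 6>4, II: 8>7, III: 0>-3, IV: 2>-1, V: 2>-2.
C vs D: I: 6>2, II: 8>0, III: 0>-2, IV: 2>-3, V: 2>-7.
C strictly beats every other strategy against every opponent action, so it is strictly dominant.

C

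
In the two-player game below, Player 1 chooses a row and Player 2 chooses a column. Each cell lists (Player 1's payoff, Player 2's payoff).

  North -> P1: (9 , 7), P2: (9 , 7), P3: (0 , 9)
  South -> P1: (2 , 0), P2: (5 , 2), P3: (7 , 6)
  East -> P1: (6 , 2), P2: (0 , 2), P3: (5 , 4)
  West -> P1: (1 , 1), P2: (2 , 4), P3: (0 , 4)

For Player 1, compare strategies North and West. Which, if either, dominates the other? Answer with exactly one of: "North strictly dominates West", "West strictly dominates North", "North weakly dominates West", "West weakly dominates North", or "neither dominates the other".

Compare North to West across each choice by Player 2: P1: 9>1, P2: 9>2, P3: 0=0.
North is at least as good everywhere and strictly better somewhere (tied only at P3), so North weakly but not strictly dominates West.

North weakly dominates West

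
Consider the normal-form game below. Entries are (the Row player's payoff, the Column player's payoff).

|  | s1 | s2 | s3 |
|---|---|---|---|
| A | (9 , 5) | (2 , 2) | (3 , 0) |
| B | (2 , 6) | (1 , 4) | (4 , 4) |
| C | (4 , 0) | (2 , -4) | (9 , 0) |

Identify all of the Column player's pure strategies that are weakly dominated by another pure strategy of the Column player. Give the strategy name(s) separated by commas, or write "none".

s2, s3

Nothing dominates s1: s2 at A (5>2); s3 at A (5>0).
s1 weakly dominates s2 — A: 5>2, B: 6>4, C: 0>-4.
s3: dominated, since s1 does at least as well everywhere (A: 5>0, B: 6>4, C: 0=0).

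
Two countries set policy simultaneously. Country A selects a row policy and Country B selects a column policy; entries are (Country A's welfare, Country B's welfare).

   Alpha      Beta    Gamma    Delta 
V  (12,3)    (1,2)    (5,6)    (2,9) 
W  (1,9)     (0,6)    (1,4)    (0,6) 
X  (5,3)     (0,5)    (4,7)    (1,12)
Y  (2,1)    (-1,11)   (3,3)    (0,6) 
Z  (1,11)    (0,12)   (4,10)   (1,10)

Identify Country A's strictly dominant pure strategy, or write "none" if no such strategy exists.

V

V vs W: Alpha: 12>1, Beta: 1>0, Gamma: 5>1, Delta: 2>0.
V vs X: Alpha: 12>5, Beta: 1>0, Gamma: 5>4, Delta: 2>1.
V vs Y: Alpha: 12>2, Beta: 1>-1, Gamma: 5>3, Delta: 2>0.
V vs Z: Alpha: 12>1, Beta: 1>0, Gamma: 5>4, Delta: 2>1.
V strictly beats every other strategy against every opponent action, so it is strictly dominant.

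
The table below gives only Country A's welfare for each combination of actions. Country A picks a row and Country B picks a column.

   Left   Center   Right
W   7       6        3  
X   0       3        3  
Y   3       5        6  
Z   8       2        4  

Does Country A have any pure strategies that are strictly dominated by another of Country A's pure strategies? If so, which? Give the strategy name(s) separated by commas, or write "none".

W is not dominated — it holds its own against X at Left (7>0); Y at Left (7>3); Z at Center (6>2).
X: dominated, since Y does at least as well everywhere (Left: 3>0, Center: 5>3, Right: 6>3).
Nothing dominates Y: W at Right (6>3); X at Left (3>0); Z at Center (5>2).
Nothing dominates Z: W at Left (8>7); X at Left (8>0); Y at Left (8>3).

X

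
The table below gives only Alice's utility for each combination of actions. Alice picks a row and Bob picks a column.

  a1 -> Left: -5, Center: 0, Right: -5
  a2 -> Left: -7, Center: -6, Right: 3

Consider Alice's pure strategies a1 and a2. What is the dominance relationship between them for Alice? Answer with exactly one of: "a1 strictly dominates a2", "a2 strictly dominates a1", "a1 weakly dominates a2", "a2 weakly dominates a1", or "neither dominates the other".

neither dominates the other

a1's payoffs vs a2's, by Bob's action — Left: -5>-7, Center: 0>-6, Right: -5<3.
a1 does better at Left, Center but worse at Right; neither strategy dominates the other.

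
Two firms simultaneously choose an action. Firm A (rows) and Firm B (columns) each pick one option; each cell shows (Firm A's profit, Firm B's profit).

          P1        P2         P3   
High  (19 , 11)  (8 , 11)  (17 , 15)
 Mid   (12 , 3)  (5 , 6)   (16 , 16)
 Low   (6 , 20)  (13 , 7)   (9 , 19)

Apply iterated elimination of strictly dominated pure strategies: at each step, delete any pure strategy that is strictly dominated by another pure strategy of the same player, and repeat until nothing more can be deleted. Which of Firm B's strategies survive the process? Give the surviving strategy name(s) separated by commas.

P3

Firm A's strategy Mid is strictly dominated by High (P1: 19>12, P2: 8>5, P3: 17>16) and is removed.
Firm B's strategy P2 is strictly dominated by P3 (High: 15>11, Low: 19>7) and is removed.
Row Low is eliminated: High beats it against every remaining column (P1: 19>6, P3: 17>9).
Firm B's strategy P1 is strictly dominated by P3 (High: 15>11) and is removed.
Among the remaining strategies, none is strictly dominated by another pure strategy of the same player, so the elimination stops.
Surviving strategies — Firm A: {High}; Firm B: {P3}.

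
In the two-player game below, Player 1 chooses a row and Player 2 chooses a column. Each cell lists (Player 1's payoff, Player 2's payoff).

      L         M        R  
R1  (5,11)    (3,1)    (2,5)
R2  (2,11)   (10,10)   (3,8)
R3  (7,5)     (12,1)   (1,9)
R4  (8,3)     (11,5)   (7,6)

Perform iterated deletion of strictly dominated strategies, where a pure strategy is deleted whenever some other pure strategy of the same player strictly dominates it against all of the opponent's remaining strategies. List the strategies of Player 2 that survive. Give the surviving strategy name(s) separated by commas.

For Player 1, R4 strictly dominates R1 on the remaining columns (L: 8>5, M: 11>3, R: 7>2); eliminate R1.
Row R2 is eliminated: R4 beats it against every remaining column (L: 8>2, M: 11>10, R: 7>3).
For Player 2, R strictly dominates L on the remaining rows (R3: 9>5, R4: 6>3); eliminate L.
For Player 2, R strictly dominates M on the remaining rows (R3: 9>1, R4: 6>5); eliminate M.
For Player 1, R4 strictly dominates R3 on the remaining columns (R: 7>1); eliminate R3.
Among the remaining strategies, none is strictly dominated by another pure strategy of the same player, so the elimination stops.
Surviving strategies — Player 1: {R4}; Player 2: {R}.

R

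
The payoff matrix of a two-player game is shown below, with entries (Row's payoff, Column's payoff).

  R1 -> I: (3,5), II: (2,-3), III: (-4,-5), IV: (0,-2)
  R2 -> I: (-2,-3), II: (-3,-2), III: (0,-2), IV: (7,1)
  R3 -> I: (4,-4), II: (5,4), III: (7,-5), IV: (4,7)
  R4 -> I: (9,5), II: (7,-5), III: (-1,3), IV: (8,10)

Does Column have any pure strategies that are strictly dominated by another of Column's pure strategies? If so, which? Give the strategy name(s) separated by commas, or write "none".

II, III

I: no other strategy beats it everywhere (II at R1 (5>-3); III at R1 (5>-5); IV at R1 (5>-2)).
II is strictly dominated by IV (R1: -2>-3, R2: 1>-2, R3: 7>4, R4: 10>-5).
IV strictly dominates III — R1: -2>-5, R2: 1>-2, R3: 7>-5, R4: 10>3.
IV is not dominated — it holds its own against I at R2 (1>-3); II at R1 (-2>-3); III at R1 (-2>-5).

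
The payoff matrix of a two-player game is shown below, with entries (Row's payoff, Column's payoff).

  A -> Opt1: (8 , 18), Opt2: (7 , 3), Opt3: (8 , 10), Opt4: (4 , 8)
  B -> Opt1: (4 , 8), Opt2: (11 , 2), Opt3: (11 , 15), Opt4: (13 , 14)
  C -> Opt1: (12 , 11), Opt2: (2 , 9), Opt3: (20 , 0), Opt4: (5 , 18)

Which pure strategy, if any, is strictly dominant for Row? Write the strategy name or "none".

none

A fails to dominate B at Opt2 (7<11).
B fails to dominate A at Opt1 (4<8).
C fails to dominate A at Opt2 (2<7).
No single strategy dominates all the others.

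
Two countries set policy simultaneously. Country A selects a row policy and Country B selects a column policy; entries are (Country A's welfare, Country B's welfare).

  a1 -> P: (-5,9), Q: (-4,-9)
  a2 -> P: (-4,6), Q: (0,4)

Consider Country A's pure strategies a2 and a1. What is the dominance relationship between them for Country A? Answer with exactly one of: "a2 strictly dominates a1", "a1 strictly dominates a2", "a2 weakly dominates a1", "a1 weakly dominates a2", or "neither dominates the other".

Compare a2 to a1 across each opponent action: P: -4>-5, Q: 0>-4.
Every comparison favours a2, so a2 strictly dominates a1.

a2 strictly dominates a1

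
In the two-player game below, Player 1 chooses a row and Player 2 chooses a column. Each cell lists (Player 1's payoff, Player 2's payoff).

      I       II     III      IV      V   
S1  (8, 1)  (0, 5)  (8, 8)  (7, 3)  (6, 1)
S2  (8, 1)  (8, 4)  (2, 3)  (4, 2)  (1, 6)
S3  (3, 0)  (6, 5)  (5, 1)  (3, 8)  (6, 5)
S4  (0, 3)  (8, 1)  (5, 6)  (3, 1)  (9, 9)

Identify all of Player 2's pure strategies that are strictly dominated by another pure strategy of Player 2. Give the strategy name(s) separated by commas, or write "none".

I

I is strictly dominated by III (S1: 8>1, S2: 3>1, S3: 1>0, S4: 6>3).
II is not dominated — it holds its own against I at S1 (5>1); III at S2 (4>3); IV at S1 (5>3); V at S1 (5>1).
III is not dominated — it holds its own against I at S1 (8>1); II at S1 (8>5); IV at S1 (8>3); V at S1 (8>1).
IV: no other strategy beats it everywhere (I at S1 (3>1); II at S3 (8>5); III at S3 (8>1); V at S1 (3>1)).
Nothing dominates V: I at S1 (1=1); II at S2 (6>4); III at S2 (6>3); IV at S2 (6>2).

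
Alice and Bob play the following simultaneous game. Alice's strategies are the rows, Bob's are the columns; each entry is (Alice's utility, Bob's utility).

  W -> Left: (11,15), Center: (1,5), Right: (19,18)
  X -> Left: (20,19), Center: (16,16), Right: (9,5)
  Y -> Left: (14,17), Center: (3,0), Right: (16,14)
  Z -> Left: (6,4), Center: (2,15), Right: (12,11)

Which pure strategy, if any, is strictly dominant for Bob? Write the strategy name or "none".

Left fails to dominate Center at Z (4<15).
Center fails to dominate Left at W (5<15).
Right fails to dominate Left at X (5<19).
No single strategy dominates all the others.

none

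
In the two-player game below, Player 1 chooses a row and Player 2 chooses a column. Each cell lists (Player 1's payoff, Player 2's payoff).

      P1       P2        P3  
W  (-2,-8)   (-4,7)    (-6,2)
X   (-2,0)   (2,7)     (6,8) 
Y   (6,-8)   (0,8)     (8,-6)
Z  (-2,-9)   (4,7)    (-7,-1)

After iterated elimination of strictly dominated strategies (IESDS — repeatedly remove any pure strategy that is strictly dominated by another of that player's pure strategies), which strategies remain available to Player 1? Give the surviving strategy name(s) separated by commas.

X, Y, Z

For Player 1, Y strictly dominates W on the remaining columns (P1: 6>-2, P2: 0>-4, P3: 8>-6); eliminate W.
For Player 2, P2 strictly dominates P1 on the remaining rows (X: 7>0, Y: 8>-8, Z: 7>-9); eliminate P1.
Among the remaining strategies, none is strictly dominated by another pure strategy of the same player, so the elimination stops.
Surviving strategies — Player 1: {X, Y, Z}; Player 2: {P2, P3}.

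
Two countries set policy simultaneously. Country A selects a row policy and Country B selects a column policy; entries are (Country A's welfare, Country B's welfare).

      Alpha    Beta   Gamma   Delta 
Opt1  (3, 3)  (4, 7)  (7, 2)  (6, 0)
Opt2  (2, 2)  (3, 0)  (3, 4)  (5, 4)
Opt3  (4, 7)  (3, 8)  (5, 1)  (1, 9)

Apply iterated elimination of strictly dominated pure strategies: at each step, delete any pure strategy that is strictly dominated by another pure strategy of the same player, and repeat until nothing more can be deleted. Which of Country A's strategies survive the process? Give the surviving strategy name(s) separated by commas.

Row Opt2 is eliminated: Opt1 beats it against every remaining column (Alpha: 3>2, Beta: 4>3, Gamma: 7>3, Delta: 6>5).
For Country B, Beta strictly dominates Alpha on the remaining rows (Opt1: 7>3, Opt3: 8>7); eliminate Alpha.
Row Opt3 is eliminated: Opt1 beats it against every remaining column (Beta: 4>3, Gamma: 7>5, Delta: 6>1).
For Country B, Beta strictly dominates Gamma on the remaining rows (Opt1: 7>2); eliminate Gamma.
Country B's strategy Delta is strictly dominated by Beta (Opt1: 7>0) and is removed.
Among the remaining strategies, none is strictly dominated by another pure strategy of the same player, so the elimination stops.
Surviving strategies — Country A: {Opt1}; Country B: {Beta}.

Opt1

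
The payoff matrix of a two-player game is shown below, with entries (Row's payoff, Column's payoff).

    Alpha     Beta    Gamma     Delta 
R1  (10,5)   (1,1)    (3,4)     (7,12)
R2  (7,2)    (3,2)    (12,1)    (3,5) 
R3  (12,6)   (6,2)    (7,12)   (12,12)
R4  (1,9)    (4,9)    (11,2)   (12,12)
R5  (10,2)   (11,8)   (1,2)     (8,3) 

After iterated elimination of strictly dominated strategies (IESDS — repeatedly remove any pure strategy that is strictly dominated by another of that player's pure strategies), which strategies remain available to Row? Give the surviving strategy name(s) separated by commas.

Row's strategy R1 is strictly dominated by R3 (Alpha: 12>10, Beta: 6>1, Gamma: 7>3, Delta: 12>7) and is removed.
Column's strategy Alpha is strictly dominated by Delta (R2: 5>2, R3: 12>6, R4: 12>9, R5: 3>2) and is removed.
Among the remaining strategies, none is strictly dominated by another pure strategy of the same player, so the elimination stops.
Surviving strategies — Row: {R2, R3, R4, R5}; Column: {Beta, Gamma, Delta}.

R2, R3, R4, R5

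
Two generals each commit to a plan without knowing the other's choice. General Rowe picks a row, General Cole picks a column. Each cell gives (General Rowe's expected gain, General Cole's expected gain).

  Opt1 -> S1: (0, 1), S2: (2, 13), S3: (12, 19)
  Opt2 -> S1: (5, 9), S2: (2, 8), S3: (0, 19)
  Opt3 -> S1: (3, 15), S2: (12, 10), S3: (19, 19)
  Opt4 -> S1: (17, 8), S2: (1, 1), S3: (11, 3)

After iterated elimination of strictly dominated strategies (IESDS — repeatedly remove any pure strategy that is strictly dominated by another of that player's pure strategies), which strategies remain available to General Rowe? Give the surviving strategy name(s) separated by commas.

Row Opt1 is eliminated: Opt3 beats it against every remaining column (S1: 3>0, S2: 12>2, S3: 19>12).
Column S2 is eliminated: S1 beats it against every remaining row (Opt2: 9>8, Opt3: 15>10, Opt4: 8>1).
For General Rowe, Opt4 strictly dominates Opt2 on the remaining columns (S1: 17>5, S3: 11>0); eliminate Opt2.
Among the remaining strategies, none is strictly dominated by another pure strategy of the same player, so the elimination stops.
Surviving strategies — General Rowe: {Opt3, Opt4}; General Cole: {S1, S3}.

Opt3, Opt4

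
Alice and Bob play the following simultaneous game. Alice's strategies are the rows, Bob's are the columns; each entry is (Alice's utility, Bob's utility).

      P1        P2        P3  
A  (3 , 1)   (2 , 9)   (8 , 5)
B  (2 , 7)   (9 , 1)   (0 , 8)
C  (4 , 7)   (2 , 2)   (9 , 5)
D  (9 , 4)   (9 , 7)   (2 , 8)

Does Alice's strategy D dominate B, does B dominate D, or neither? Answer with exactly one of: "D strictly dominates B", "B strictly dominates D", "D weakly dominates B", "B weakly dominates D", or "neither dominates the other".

D's payoffs vs B's, by Bob's action — P1: 9>2, P2: 9=9, P3: 2>0.
D is at least as good everywhere and strictly better somewhere (tied only at P2), so D weakly but not strictly dominates B.

D weakly dominates B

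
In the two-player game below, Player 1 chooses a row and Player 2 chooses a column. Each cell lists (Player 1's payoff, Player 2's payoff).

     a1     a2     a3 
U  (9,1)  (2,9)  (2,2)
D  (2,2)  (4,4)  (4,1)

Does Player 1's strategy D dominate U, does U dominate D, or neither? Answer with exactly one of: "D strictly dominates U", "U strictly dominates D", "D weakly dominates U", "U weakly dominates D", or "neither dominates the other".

neither dominates the other

Compare D to U across every action of Player 2: a1: 2<9, a2: 4>2, a3: 4>2.
D does better at a2, a3 but worse at a1; neither strategy dominates the other.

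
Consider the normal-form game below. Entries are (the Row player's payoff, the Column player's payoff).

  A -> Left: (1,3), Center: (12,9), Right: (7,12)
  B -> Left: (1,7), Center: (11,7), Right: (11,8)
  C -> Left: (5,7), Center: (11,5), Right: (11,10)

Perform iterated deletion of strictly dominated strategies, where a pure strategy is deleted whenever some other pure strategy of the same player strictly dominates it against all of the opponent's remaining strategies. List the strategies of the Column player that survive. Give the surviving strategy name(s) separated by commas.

For the Column player, Right strictly dominates Left on the remaining rows (A: 12>3, B: 8>7, C: 10>7); eliminate Left.
The Column player's strategy Center is strictly dominated by Right (A: 12>9, B: 8>7, C: 10>5) and is removed.
The Row player's strategy A is strictly dominated by B (Right: 11>7) and is removed.
Among the remaining strategies, none is strictly dominated by another pure strategy of the same player, so the elimination stops.
Surviving strategies — the Row player: {B, C}; the Column player: {Right}.

Right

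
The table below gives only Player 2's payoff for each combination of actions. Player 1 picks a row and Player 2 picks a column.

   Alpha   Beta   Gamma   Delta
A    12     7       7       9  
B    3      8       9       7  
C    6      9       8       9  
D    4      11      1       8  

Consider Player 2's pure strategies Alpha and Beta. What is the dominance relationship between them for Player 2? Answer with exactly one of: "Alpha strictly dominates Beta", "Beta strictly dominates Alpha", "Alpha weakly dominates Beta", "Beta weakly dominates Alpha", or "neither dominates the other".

Alpha's payoffs vs Beta's, by Player 1's action — A: 12>7, B: 3<8, C: 6<9, D: 4<11.
Alpha does better at A but worse at B, C, D; neither strategy dominates the other.

neither dominates the other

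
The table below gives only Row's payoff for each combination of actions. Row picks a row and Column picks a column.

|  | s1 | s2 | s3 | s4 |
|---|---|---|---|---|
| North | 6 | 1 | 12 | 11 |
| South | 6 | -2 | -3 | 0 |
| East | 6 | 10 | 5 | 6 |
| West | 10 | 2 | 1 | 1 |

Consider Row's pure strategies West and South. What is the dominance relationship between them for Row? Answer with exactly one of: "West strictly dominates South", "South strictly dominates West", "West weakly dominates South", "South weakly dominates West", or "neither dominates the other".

Compare West to South across each choice by Column: s1: 10>6, s2: 2>-2, s3: 1>-3, s4: 1>0.
West gives a strictly higher payoff against each choice by Column, so West strictly dominates South.

West strictly dominates South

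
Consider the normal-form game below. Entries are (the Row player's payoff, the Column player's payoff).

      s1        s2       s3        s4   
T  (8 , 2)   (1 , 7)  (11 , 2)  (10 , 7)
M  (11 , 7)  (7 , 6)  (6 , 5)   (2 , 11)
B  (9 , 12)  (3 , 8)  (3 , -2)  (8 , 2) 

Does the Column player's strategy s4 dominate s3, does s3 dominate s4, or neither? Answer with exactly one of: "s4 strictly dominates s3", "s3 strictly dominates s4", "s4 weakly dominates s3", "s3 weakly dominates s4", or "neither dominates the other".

s4's payoffs vs s3's, by the Row player's action — T: 7>2, M: 11>5, B: 2>-2.
s4 gives a strictly higher payoff against each choice by the Row player, so s4 strictly dominates s3.

s4 strictly dominates s3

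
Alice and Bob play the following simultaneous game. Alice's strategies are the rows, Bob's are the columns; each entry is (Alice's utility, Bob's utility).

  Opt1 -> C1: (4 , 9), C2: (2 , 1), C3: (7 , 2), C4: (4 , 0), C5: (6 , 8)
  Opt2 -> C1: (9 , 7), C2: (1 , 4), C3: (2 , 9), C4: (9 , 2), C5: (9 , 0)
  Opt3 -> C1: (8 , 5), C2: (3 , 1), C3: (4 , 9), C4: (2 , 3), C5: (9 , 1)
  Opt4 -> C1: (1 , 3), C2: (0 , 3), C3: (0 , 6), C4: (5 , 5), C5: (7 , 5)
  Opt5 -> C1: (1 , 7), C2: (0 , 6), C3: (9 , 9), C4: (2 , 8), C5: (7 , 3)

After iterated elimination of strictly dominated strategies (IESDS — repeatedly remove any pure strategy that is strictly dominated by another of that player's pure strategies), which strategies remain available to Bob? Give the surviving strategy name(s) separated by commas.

C1, C3

Row Opt4 is eliminated: Opt2 beats it against every remaining column (C1: 9>1, C2: 1>0, C3: 2>0, C4: 9>5, C5: 9>7).
For Bob, C1 strictly dominates C2 on the remaining rows (Opt1: 9>1, Opt2: 7>4, Opt3: 5>1, Opt5: 7>6); eliminate C2.
For Bob, C3 strictly dominates C4 on the remaining rows (Opt1: 2>0, Opt2: 9>2, Opt3: 9>3, Opt5: 9>8); eliminate C4.
For Bob, C1 strictly dominates C5 on the remaining rows (Opt1: 9>8, Opt2: 7>0, Opt3: 5>1, Opt5: 7>3); eliminate C5.
Among the remaining strategies, none is strictly dominated by another pure strategy of the same player, so the elimination stops.
Surviving strategies — Alice: {Opt1, Opt2, Opt3, Opt5}; Bob: {C1, C3}.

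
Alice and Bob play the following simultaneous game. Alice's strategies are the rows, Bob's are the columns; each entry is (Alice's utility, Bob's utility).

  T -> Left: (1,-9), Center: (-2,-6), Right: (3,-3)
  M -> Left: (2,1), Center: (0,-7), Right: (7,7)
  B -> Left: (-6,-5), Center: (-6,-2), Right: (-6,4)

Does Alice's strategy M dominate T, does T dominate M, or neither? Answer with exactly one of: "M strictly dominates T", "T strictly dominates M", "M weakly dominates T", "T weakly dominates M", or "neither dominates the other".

M strictly dominates T

Compare M to T across every action of Bob: Left: 2>1, Center: 0>-2, Right: 7>3.
Every comparison favours M, so M strictly dominates T.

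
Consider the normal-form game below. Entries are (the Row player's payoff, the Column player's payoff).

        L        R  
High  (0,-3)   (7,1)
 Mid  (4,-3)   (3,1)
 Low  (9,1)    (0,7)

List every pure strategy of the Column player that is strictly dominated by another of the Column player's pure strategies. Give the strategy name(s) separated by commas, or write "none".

L

R strictly dominates L — High: 1>-3, Mid: 1>-3, Low: 7>1.
Nothing dominates R: L at High (1>-3).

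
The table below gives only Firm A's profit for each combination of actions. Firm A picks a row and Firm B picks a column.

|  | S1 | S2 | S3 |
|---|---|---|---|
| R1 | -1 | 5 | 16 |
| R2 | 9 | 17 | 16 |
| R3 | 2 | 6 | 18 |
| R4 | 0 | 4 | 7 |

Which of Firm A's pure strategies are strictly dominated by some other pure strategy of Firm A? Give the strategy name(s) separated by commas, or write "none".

R1 is strictly dominated by R3 (S1: 2>-1, S2: 6>5, S3: 18>16).
R2 is not dominated — it holds its own against R1 at S1 (9>-1); R3 at S1 (9>2); R4 at S1 (9>0).
R3: no other strategy beats it everywhere (R1 at S1 (2>-1); R2 at S3 (18>16); R4 at S1 (2>0)).
R4: dominated, since R2 does at least as well everywhere (S1: 9>0, S2: 17>4, S3: 16>7).

R1, R4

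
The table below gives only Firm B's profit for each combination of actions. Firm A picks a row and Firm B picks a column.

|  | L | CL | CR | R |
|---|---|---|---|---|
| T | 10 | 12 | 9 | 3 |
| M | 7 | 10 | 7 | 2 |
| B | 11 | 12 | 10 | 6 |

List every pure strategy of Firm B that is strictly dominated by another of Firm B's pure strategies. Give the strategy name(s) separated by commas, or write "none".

CL strictly dominates L — T: 12>10, M: 10>7, B: 12>11.
Nothing dominates CL: L at T (12>10); CR at T (12>9); R at T (12>3).
CL strictly dominates CR — T: 12>9, M: 10>7, B: 12>10.
L strictly dominates R — T: 10>3, M: 7>2, B: 11>6.

L, CR, R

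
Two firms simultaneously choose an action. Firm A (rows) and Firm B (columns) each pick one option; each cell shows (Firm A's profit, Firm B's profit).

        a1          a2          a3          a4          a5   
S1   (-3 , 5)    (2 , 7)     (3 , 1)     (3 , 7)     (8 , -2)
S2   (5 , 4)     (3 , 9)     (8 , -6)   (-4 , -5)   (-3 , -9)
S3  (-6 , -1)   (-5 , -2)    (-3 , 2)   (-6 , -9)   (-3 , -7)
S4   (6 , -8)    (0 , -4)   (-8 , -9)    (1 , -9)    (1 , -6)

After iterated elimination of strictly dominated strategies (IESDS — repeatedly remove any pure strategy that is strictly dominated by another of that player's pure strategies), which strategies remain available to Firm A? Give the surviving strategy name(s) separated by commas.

Firm A's strategy S3 is strictly dominated by S1 (a1: -3>-6, a2: 2>-5, a3: 3>-3, a4: 3>-6, a5: 8>-3) and is removed.
For Firm B, a2 strictly dominates a1 on the remaining rows (S1: 7>5, S2: 9>4, S4: -4>-8); eliminate a1.
Row S4 is eliminated: S1 beats it against every remaining column (a2: 2>0, a3: 3>-8, a4: 3>1, a5: 8>1).
Column a3 is eliminated: a2 beats it against every remaining row (S1: 7>1, S2: 9>-6).
For Firm B, a2 strictly dominates a5 on the remaining rows (S1: 7>-2, S2: 9>-9); eliminate a5.
Among the remaining strategies, none is strictly dominated by another pure strategy of the same player, so the elimination stops.
Surviving strategies — Firm A: {S1, S2}; Firm B: {a2, a4}.

S1, S2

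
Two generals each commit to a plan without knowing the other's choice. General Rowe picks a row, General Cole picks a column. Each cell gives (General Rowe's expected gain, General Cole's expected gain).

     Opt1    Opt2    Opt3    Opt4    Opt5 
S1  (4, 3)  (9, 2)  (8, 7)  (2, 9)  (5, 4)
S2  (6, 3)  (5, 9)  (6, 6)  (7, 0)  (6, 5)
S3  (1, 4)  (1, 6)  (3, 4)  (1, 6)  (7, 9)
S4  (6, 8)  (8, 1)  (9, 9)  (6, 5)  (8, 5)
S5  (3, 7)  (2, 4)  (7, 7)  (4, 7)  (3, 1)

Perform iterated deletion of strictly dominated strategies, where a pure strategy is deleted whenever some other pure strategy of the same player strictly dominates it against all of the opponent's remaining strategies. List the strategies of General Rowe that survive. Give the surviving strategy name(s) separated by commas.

General Rowe's strategy S3 is strictly dominated by S4 (Opt1: 6>1, Opt2: 8>1, Opt3: 9>3, Opt4: 6>1, Opt5: 8>7) and is removed.
For General Rowe, S4 strictly dominates S5 on the remaining columns (Opt1: 6>3, Opt2: 8>2, Opt3: 9>7, Opt4: 6>4, Opt5: 8>3); eliminate S5.
General Cole's strategy Opt1 is strictly dominated by Opt3 (S1: 7>3, S2: 6>3, S4: 9>8) and is removed.
General Cole's strategy Opt5 is strictly dominated by Opt3 (S1: 7>4, S2: 6>5, S4: 9>5) and is removed.
Among the remaining strategies, none is strictly dominated by another pure strategy of the same player, so the elimination stops.
Surviving strategies — General Rowe: {S1, S2, S4}; General Cole: {Opt2, Opt3, Opt4}.

S1, S2, S4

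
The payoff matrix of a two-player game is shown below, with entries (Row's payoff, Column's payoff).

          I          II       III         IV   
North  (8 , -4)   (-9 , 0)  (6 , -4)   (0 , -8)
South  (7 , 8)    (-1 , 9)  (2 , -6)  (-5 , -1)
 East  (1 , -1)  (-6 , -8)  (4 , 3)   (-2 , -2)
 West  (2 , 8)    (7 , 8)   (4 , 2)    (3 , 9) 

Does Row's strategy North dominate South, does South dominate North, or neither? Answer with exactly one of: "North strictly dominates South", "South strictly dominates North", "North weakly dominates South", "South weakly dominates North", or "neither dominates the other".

North's payoffs vs South's, by Column's action — I: 8>7, II: -9<-1, III: 6>2, IV: 0>-5.
North does better at I, III, IV but worse at II; neither strategy dominates the other.

neither dominates the other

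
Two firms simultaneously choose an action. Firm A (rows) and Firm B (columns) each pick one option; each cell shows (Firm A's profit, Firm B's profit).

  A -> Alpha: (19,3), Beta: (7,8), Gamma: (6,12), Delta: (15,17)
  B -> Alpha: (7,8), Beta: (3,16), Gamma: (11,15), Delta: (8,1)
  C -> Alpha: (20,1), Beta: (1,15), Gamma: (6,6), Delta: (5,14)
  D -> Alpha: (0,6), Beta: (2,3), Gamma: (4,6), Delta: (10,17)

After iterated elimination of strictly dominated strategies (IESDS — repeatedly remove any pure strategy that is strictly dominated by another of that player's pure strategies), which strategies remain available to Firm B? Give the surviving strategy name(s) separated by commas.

For Firm A, A strictly dominates D on the remaining columns (Alpha: 19>0, Beta: 7>2, Gamma: 6>4, Delta: 15>10); eliminate D.
For Firm B, Beta strictly dominates Alpha on the remaining rows (A: 8>3, B: 16>8, C: 15>1); eliminate Alpha.
Firm A's strategy C is strictly dominated by B (Beta: 3>1, Gamma: 11>6, Delta: 8>5) and is removed.
Among the remaining strategies, none is strictly dominated by another pure strategy of the same player, so the elimination stops.
Surviving strategies — Firm A: {A, B}; Firm B: {Beta, Gamma, Delta}.

Beta, Gamma, Delta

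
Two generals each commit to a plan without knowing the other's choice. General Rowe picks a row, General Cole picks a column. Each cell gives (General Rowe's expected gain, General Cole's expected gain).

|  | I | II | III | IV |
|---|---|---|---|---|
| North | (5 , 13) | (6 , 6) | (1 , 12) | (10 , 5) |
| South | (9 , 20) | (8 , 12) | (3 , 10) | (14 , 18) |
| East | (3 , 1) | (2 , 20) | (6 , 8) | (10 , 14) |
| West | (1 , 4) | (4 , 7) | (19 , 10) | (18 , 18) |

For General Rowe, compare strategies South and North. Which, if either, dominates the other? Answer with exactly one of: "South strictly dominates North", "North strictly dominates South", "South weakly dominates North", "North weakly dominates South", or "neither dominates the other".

Compare South to North across each choice by General Cole: I: 9>5, II: 8>6, III: 3>1, IV: 14>10.
South gives a strictly higher payoff against each choice by General Cole, so South strictly dominates North.

South strictly dominates North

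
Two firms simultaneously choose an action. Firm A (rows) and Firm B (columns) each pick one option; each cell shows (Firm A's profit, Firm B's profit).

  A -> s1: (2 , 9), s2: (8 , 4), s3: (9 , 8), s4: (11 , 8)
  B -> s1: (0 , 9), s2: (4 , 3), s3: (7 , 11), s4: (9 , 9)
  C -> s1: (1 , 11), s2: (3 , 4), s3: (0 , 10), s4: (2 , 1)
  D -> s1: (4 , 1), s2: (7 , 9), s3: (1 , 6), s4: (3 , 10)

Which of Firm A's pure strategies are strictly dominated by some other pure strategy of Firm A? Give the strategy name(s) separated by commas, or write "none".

A is not dominated — it holds its own against B at s1 (2>0); C at s1 (2>1); D at s2 (8>7).
A strictly dominates B — s1: 2>0, s2: 8>4, s3: 9>7, s4: 11>9.
C: dominated, since A does at least as well everywhere (s1: 2>1, s2: 8>3, s3: 9>0, s4: 11>2).
D: no other strategy beats it everywhere (A at s1 (4>2); B at s1 (4>0); C at s1 (4>1)).

B, C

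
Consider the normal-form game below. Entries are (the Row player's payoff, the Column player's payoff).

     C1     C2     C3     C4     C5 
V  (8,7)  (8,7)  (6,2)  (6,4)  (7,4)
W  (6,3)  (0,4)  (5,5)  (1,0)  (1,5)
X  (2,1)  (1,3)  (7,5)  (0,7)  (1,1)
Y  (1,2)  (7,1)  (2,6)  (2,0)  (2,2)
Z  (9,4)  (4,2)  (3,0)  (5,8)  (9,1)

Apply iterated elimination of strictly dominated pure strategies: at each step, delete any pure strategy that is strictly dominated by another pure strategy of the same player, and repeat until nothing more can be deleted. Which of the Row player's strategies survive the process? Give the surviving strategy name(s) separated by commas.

V, Z

The Row player's strategy W is strictly dominated by V (C1: 8>6, C2: 8>0, C3: 6>5, C4: 6>1, C5: 7>1) and is removed.
The Row player's strategy Y is strictly dominated by V (C1: 8>1, C2: 8>7, C3: 6>2, C4: 6>2, C5: 7>2) and is removed.
For the Column player, C4 strictly dominates C3 on the remaining rows (V: 4>2, X: 7>5, Z: 8>0); eliminate C3.
Row X is eliminated: V beats it against every remaining column (C1: 8>2, C2: 8>1, C4: 6>0, C5: 7>1).
For the Column player, C1 strictly dominates C5 on the remaining rows (V: 7>4, Z: 4>1); eliminate C5.
Among the remaining strategies, none is strictly dominated by another pure strategy of the same player, so the elimination stops.
Surviving strategies — the Row player: {V, Z}; the Column player: {C1, C2, C4}.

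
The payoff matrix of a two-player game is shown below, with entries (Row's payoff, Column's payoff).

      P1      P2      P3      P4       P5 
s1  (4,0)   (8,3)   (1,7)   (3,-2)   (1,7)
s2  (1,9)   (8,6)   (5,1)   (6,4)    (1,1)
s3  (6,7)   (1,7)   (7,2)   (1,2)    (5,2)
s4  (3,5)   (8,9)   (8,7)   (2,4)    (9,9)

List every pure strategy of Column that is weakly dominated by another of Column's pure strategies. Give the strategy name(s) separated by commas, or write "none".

Nothing dominates P1: P2 at s2 (9>6); P3 at s2 (9>1); P4 at s1 (0>-2); P5 at s2 (9>1).
Nothing dominates P2: P1 at s1 (3>0); P3 at s2 (6>1); P4 at s1 (3>-2); P5 at s2 (6>1).
P5 weakly dominates P3 — s1: 7=7, s2: 1=1, s3: 2=2, s4: 9>7.
P4: dominated, since P1 does at least as well everywhere (s1: 0>-2, s2: 9>4, s3: 7>2, s4: 5>4).
P5 is not dominated — it holds its own against P1 at s1 (7>0); P2 at s1 (7>3); P3 at s4 (9>7); P4 at s1 (7>-2).

P3, P4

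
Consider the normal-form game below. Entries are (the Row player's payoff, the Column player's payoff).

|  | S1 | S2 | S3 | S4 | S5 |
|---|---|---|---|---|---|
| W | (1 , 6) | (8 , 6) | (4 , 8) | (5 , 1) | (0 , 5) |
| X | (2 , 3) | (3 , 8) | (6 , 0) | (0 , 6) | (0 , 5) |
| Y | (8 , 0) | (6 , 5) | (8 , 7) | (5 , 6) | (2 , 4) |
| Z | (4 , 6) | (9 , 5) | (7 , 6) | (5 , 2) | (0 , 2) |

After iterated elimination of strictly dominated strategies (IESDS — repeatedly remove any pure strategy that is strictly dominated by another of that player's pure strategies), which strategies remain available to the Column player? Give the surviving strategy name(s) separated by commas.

S3

Row X is eliminated: Y beats it against every remaining column (S1: 8>2, S2: 6>3, S3: 8>6, S4: 5>0, S5: 2>0).
Column S2 is eliminated: S3 beats it against every remaining row (W: 8>6, Y: 7>5, Z: 6>5).
The Column player's strategy S4 is strictly dominated by S3 (W: 8>1, Y: 7>6, Z: 6>2) and is removed.
The Row player's strategy W is strictly dominated by Y (S1: 8>1, S3: 8>4, S5: 2>0) and is removed.
The Row player's strategy Z is strictly dominated by Y (S1: 8>4, S3: 8>7, S5: 2>0) and is removed.
The Column player's strategy S1 is strictly dominated by S3 (Y: 7>0) and is removed.
Column S5 is eliminated: S3 beats it against every remaining row (Y: 7>4).
Among the remaining strategies, none is strictly dominated by another pure strategy of the same player, so the elimination stops.
Surviving strategies — the Row player: {Y}; the Column player: {S3}.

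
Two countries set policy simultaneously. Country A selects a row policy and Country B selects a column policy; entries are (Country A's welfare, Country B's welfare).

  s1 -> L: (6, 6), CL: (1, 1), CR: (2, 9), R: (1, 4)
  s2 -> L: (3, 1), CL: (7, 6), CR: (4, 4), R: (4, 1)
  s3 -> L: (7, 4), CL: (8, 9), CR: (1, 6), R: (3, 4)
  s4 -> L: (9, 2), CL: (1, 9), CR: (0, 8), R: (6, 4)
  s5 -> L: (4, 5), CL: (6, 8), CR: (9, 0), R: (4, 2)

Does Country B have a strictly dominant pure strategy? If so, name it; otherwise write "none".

L fails to dominate CL at s2 (1<6).
CL fails to dominate L at s1 (1<6).
CR fails to dominate L at s5 (0<5).
R fails to dominate L at s1 (4<6).
No single strategy dominates all the others.

none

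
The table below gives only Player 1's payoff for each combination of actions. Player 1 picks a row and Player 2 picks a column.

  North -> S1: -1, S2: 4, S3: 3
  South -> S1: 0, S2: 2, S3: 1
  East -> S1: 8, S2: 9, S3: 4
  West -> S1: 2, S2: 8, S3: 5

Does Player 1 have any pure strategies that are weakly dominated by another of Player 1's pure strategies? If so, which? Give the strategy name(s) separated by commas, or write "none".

North, South

North: dominated, since East does at least as well everywhere (S1: 8>-1, S2: 9>4, S3: 4>3).
South: dominated, since East does at least as well everywhere (S1: 8>0, S2: 9>2, S3: 4>1).
East is not dominated — it holds its own against North at S1 (8>-1); South at S1 (8>0); West at S1 (8>2).
Nothing dominates West: North at S1 (2>-1); South at S1 (2>0); East at S3 (5>4).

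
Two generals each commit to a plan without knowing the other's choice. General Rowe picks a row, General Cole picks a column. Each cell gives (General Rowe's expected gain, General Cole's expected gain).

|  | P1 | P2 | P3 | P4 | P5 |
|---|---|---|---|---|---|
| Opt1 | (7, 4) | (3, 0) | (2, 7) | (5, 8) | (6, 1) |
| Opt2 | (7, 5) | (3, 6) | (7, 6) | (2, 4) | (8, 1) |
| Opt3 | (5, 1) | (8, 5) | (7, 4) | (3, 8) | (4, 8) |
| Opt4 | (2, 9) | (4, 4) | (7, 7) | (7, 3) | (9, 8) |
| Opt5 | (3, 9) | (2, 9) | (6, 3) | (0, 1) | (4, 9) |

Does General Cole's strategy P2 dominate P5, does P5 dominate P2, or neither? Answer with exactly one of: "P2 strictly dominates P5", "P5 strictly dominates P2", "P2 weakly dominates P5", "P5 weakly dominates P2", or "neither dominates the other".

Compare P2 to P5 across every action of General Rowe: Opt1: 0<1, Opt2: 6>1, Opt3: 5<8, Opt4: 4<8, Opt5: 9=9.
P2 does better at Opt2 but worse at Opt1, Opt3, Opt4; neither strategy dominates the other.

neither dominates the other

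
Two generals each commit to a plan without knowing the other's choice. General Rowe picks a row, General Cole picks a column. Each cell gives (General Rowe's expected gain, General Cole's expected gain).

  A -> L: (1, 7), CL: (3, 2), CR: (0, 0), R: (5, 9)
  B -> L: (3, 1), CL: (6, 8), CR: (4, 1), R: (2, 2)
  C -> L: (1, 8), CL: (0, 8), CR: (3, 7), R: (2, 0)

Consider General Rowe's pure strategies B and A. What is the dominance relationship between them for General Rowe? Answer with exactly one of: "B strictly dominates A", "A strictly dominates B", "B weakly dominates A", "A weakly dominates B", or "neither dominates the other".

B's payoffs vs A's, by General Cole's action — L: 3>1, CL: 6>3, CR: 4>0, R: 2<5.
B does better at L, CL, CR but worse at R; neither strategy dominates the other.

neither dominates the other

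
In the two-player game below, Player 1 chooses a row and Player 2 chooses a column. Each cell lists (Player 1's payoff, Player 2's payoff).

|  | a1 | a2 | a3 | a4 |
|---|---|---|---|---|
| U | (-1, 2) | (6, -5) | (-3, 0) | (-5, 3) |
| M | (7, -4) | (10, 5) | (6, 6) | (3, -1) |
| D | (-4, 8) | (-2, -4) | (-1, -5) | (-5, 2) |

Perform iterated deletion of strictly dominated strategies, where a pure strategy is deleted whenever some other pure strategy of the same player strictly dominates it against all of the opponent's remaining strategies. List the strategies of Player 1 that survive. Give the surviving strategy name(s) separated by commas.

Row U is eliminated: M beats it against every remaining column (a1: 7>-1, a2: 10>6, a3: 6>-3, a4: 3>-5).
For Player 1, M strictly dominates D on the remaining columns (a1: 7>-4, a2: 10>-2, a3: 6>-1, a4: 3>-5); eliminate D.
For Player 2, a2 strictly dominates a1 on the remaining rows (M: 5>-4); eliminate a1.
Player 2's strategy a2 is strictly dominated by a3 (M: 6>5) and is removed.
Column a4 is eliminated: a3 beats it against every remaining row (M: 6>-1).
Among the remaining strategies, none is strictly dominated by another pure strategy of the same player, so the elimination stops.
Surviving strategies — Player 1: {M}; Player 2: {a3}.

M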